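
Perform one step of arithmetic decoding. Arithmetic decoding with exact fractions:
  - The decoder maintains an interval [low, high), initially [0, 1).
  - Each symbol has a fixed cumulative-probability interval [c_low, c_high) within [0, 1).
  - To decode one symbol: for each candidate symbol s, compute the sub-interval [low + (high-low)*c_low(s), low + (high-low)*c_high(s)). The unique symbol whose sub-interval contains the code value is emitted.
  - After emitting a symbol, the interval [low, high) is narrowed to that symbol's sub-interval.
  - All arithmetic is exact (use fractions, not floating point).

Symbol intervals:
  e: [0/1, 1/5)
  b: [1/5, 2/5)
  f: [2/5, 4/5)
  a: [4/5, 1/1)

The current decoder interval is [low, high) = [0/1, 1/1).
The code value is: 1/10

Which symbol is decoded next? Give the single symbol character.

Answer: e

Derivation:
Interval width = high − low = 1/1 − 0/1 = 1/1
Scaled code = (code − low) / width = (1/10 − 0/1) / 1/1 = 1/10
  e: [0/1, 1/5) ← scaled code falls here ✓
  b: [1/5, 2/5) 
  f: [2/5, 4/5) 
  a: [4/5, 1/1) 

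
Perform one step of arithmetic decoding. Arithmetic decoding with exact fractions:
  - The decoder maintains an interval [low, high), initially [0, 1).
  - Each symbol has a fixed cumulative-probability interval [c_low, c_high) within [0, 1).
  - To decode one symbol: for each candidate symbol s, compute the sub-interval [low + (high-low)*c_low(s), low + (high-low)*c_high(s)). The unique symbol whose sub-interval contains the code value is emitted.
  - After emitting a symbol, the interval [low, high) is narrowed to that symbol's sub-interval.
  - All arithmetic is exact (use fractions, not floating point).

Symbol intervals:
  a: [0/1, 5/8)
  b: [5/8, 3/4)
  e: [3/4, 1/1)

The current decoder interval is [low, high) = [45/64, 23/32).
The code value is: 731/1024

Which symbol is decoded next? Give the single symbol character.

Interval width = high − low = 23/32 − 45/64 = 1/64
Scaled code = (code − low) / width = (731/1024 − 45/64) / 1/64 = 11/16
  a: [0/1, 5/8) 
  b: [5/8, 3/4) ← scaled code falls here ✓
  e: [3/4, 1/1) 

Answer: b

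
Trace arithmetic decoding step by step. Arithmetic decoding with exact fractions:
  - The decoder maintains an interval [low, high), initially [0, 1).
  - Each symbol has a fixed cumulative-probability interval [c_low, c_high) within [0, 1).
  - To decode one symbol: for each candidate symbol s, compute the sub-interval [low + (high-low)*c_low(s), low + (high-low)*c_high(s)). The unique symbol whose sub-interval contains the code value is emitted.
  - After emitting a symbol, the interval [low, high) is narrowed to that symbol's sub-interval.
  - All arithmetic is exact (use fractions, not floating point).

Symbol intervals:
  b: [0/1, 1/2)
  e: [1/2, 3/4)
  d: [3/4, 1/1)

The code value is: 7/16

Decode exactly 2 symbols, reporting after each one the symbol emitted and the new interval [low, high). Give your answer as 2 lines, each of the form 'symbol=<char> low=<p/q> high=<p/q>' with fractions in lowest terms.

Answer: symbol=b low=0/1 high=1/2
symbol=d low=3/8 high=1/2

Derivation:
Step 1: interval [0/1, 1/1), width = 1/1 - 0/1 = 1/1
  'b': [0/1 + 1/1*0/1, 0/1 + 1/1*1/2) = [0/1, 1/2) <- contains code 7/16
  'e': [0/1 + 1/1*1/2, 0/1 + 1/1*3/4) = [1/2, 3/4)
  'd': [0/1 + 1/1*3/4, 0/1 + 1/1*1/1) = [3/4, 1/1)
  emit 'b', narrow to [0/1, 1/2)
Step 2: interval [0/1, 1/2), width = 1/2 - 0/1 = 1/2
  'b': [0/1 + 1/2*0/1, 0/1 + 1/2*1/2) = [0/1, 1/4)
  'e': [0/1 + 1/2*1/2, 0/1 + 1/2*3/4) = [1/4, 3/8)
  'd': [0/1 + 1/2*3/4, 0/1 + 1/2*1/1) = [3/8, 1/2) <- contains code 7/16
  emit 'd', narrow to [3/8, 1/2)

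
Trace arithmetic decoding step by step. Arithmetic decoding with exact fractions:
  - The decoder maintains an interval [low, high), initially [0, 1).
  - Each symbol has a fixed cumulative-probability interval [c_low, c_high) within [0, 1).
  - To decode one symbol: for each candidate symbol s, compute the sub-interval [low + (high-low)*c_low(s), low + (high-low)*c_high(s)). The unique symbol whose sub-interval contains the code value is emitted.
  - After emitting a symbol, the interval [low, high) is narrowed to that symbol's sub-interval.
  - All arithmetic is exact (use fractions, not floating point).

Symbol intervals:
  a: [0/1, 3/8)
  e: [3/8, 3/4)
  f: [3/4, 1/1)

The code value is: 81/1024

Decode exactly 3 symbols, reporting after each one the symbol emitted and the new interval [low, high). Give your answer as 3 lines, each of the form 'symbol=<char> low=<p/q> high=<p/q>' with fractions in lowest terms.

Answer: symbol=a low=0/1 high=3/8
symbol=a low=0/1 high=9/64
symbol=e low=27/512 high=27/256

Derivation:
Step 1: interval [0/1, 1/1), width = 1/1 - 0/1 = 1/1
  'a': [0/1 + 1/1*0/1, 0/1 + 1/1*3/8) = [0/1, 3/8) <- contains code 81/1024
  'e': [0/1 + 1/1*3/8, 0/1 + 1/1*3/4) = [3/8, 3/4)
  'f': [0/1 + 1/1*3/4, 0/1 + 1/1*1/1) = [3/4, 1/1)
  emit 'a', narrow to [0/1, 3/8)
Step 2: interval [0/1, 3/8), width = 3/8 - 0/1 = 3/8
  'a': [0/1 + 3/8*0/1, 0/1 + 3/8*3/8) = [0/1, 9/64) <- contains code 81/1024
  'e': [0/1 + 3/8*3/8, 0/1 + 3/8*3/4) = [9/64, 9/32)
  'f': [0/1 + 3/8*3/4, 0/1 + 3/8*1/1) = [9/32, 3/8)
  emit 'a', narrow to [0/1, 9/64)
Step 3: interval [0/1, 9/64), width = 9/64 - 0/1 = 9/64
  'a': [0/1 + 9/64*0/1, 0/1 + 9/64*3/8) = [0/1, 27/512)
  'e': [0/1 + 9/64*3/8, 0/1 + 9/64*3/4) = [27/512, 27/256) <- contains code 81/1024
  'f': [0/1 + 9/64*3/4, 0/1 + 9/64*1/1) = [27/256, 9/64)
  emit 'e', narrow to [27/512, 27/256)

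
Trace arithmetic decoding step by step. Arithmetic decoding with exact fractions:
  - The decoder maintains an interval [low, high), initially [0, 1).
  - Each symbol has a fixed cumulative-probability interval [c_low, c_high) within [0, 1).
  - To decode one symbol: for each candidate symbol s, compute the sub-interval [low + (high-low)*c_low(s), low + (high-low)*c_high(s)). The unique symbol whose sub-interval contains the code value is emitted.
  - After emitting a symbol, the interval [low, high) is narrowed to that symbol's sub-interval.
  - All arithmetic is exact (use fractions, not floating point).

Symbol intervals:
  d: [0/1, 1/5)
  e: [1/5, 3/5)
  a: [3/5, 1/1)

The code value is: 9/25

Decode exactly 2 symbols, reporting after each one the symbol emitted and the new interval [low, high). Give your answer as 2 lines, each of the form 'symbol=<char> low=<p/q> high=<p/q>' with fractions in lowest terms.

Answer: symbol=e low=1/5 high=3/5
symbol=e low=7/25 high=11/25

Derivation:
Step 1: interval [0/1, 1/1), width = 1/1 - 0/1 = 1/1
  'd': [0/1 + 1/1*0/1, 0/1 + 1/1*1/5) = [0/1, 1/5)
  'e': [0/1 + 1/1*1/5, 0/1 + 1/1*3/5) = [1/5, 3/5) <- contains code 9/25
  'a': [0/1 + 1/1*3/5, 0/1 + 1/1*1/1) = [3/5, 1/1)
  emit 'e', narrow to [1/5, 3/5)
Step 2: interval [1/5, 3/5), width = 3/5 - 1/5 = 2/5
  'd': [1/5 + 2/5*0/1, 1/5 + 2/5*1/5) = [1/5, 7/25)
  'e': [1/5 + 2/5*1/5, 1/5 + 2/5*3/5) = [7/25, 11/25) <- contains code 9/25
  'a': [1/5 + 2/5*3/5, 1/5 + 2/5*1/1) = [11/25, 3/5)
  emit 'e', narrow to [7/25, 11/25)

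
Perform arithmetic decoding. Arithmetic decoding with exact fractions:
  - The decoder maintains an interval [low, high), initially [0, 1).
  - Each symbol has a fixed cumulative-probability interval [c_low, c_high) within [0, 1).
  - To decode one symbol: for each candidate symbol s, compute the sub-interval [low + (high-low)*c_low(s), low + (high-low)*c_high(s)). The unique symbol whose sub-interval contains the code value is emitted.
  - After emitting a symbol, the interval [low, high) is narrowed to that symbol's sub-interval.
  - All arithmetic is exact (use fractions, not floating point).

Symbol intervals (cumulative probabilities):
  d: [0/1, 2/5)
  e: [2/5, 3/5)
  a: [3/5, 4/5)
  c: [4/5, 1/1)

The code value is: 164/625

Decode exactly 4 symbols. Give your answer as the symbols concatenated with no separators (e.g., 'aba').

Step 1: interval [0/1, 1/1), width = 1/1 - 0/1 = 1/1
  'd': [0/1 + 1/1*0/1, 0/1 + 1/1*2/5) = [0/1, 2/5) <- contains code 164/625
  'e': [0/1 + 1/1*2/5, 0/1 + 1/1*3/5) = [2/5, 3/5)
  'a': [0/1 + 1/1*3/5, 0/1 + 1/1*4/5) = [3/5, 4/5)
  'c': [0/1 + 1/1*4/5, 0/1 + 1/1*1/1) = [4/5, 1/1)
  emit 'd', narrow to [0/1, 2/5)
Step 2: interval [0/1, 2/5), width = 2/5 - 0/1 = 2/5
  'd': [0/1 + 2/5*0/1, 0/1 + 2/5*2/5) = [0/1, 4/25)
  'e': [0/1 + 2/5*2/5, 0/1 + 2/5*3/5) = [4/25, 6/25)
  'a': [0/1 + 2/5*3/5, 0/1 + 2/5*4/5) = [6/25, 8/25) <- contains code 164/625
  'c': [0/1 + 2/5*4/5, 0/1 + 2/5*1/1) = [8/25, 2/5)
  emit 'a', narrow to [6/25, 8/25)
Step 3: interval [6/25, 8/25), width = 8/25 - 6/25 = 2/25
  'd': [6/25 + 2/25*0/1, 6/25 + 2/25*2/5) = [6/25, 34/125) <- contains code 164/625
  'e': [6/25 + 2/25*2/5, 6/25 + 2/25*3/5) = [34/125, 36/125)
  'a': [6/25 + 2/25*3/5, 6/25 + 2/25*4/5) = [36/125, 38/125)
  'c': [6/25 + 2/25*4/5, 6/25 + 2/25*1/1) = [38/125, 8/25)
  emit 'd', narrow to [6/25, 34/125)
Step 4: interval [6/25, 34/125), width = 34/125 - 6/25 = 4/125
  'd': [6/25 + 4/125*0/1, 6/25 + 4/125*2/5) = [6/25, 158/625)
  'e': [6/25 + 4/125*2/5, 6/25 + 4/125*3/5) = [158/625, 162/625)
  'a': [6/25 + 4/125*3/5, 6/25 + 4/125*4/5) = [162/625, 166/625) <- contains code 164/625
  'c': [6/25 + 4/125*4/5, 6/25 + 4/125*1/1) = [166/625, 34/125)
  emit 'a', narrow to [162/625, 166/625)

Answer: dada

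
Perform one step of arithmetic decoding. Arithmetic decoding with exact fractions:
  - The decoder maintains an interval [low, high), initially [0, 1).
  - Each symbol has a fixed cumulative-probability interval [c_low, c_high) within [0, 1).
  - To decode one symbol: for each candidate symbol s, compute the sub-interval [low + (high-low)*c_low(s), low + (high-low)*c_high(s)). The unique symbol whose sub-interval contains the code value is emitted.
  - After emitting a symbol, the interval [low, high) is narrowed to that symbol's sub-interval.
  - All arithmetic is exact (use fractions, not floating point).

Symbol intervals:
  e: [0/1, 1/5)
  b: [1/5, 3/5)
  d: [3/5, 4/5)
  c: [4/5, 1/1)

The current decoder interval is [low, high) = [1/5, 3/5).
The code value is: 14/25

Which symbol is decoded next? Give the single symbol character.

Interval width = high − low = 3/5 − 1/5 = 2/5
Scaled code = (code − low) / width = (14/25 − 1/5) / 2/5 = 9/10
  e: [0/1, 1/5) 
  b: [1/5, 3/5) 
  d: [3/5, 4/5) 
  c: [4/5, 1/1) ← scaled code falls here ✓

Answer: c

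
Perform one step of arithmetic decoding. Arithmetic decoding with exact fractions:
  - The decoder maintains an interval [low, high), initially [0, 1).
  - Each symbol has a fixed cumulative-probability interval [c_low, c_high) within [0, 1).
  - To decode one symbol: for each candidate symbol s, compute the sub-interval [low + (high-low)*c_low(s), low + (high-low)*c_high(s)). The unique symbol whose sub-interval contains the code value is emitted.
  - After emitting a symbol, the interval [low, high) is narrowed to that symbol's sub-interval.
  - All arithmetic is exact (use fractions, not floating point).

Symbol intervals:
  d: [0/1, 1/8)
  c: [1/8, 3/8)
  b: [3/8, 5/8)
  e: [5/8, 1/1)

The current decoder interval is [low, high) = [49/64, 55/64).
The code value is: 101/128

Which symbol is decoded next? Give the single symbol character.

Answer: c

Derivation:
Interval width = high − low = 55/64 − 49/64 = 3/32
Scaled code = (code − low) / width = (101/128 − 49/64) / 3/32 = 1/4
  d: [0/1, 1/8) 
  c: [1/8, 3/8) ← scaled code falls here ✓
  b: [3/8, 5/8) 
  e: [5/8, 1/1) 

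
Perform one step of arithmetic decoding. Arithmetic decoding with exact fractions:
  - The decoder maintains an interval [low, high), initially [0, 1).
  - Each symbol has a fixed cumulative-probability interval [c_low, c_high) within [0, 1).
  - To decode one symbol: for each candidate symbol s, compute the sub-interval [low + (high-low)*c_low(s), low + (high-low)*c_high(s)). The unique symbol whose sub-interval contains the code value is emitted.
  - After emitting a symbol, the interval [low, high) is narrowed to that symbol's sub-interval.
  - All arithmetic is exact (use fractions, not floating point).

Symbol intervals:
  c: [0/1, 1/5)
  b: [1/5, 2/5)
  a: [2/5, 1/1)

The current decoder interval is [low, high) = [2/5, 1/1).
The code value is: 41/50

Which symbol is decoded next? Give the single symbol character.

Answer: a

Derivation:
Interval width = high − low = 1/1 − 2/5 = 3/5
Scaled code = (code − low) / width = (41/50 − 2/5) / 3/5 = 7/10
  c: [0/1, 1/5) 
  b: [1/5, 2/5) 
  a: [2/5, 1/1) ← scaled code falls here ✓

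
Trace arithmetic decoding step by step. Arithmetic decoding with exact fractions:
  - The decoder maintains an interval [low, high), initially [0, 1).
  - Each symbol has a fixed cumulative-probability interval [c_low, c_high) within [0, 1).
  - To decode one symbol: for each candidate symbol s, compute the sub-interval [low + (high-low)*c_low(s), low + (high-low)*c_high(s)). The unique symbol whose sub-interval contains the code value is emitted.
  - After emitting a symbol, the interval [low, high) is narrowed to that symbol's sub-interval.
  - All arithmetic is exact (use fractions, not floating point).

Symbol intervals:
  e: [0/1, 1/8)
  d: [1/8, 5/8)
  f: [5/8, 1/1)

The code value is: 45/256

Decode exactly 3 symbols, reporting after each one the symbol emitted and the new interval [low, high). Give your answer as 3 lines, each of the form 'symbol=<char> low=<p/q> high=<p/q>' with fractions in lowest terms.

Answer: symbol=d low=1/8 high=5/8
symbol=e low=1/8 high=3/16
symbol=f low=21/128 high=3/16

Derivation:
Step 1: interval [0/1, 1/1), width = 1/1 - 0/1 = 1/1
  'e': [0/1 + 1/1*0/1, 0/1 + 1/1*1/8) = [0/1, 1/8)
  'd': [0/1 + 1/1*1/8, 0/1 + 1/1*5/8) = [1/8, 5/8) <- contains code 45/256
  'f': [0/1 + 1/1*5/8, 0/1 + 1/1*1/1) = [5/8, 1/1)
  emit 'd', narrow to [1/8, 5/8)
Step 2: interval [1/8, 5/8), width = 5/8 - 1/8 = 1/2
  'e': [1/8 + 1/2*0/1, 1/8 + 1/2*1/8) = [1/8, 3/16) <- contains code 45/256
  'd': [1/8 + 1/2*1/8, 1/8 + 1/2*5/8) = [3/16, 7/16)
  'f': [1/8 + 1/2*5/8, 1/8 + 1/2*1/1) = [7/16, 5/8)
  emit 'e', narrow to [1/8, 3/16)
Step 3: interval [1/8, 3/16), width = 3/16 - 1/8 = 1/16
  'e': [1/8 + 1/16*0/1, 1/8 + 1/16*1/8) = [1/8, 17/128)
  'd': [1/8 + 1/16*1/8, 1/8 + 1/16*5/8) = [17/128, 21/128)
  'f': [1/8 + 1/16*5/8, 1/8 + 1/16*1/1) = [21/128, 3/16) <- contains code 45/256
  emit 'f', narrow to [21/128, 3/16)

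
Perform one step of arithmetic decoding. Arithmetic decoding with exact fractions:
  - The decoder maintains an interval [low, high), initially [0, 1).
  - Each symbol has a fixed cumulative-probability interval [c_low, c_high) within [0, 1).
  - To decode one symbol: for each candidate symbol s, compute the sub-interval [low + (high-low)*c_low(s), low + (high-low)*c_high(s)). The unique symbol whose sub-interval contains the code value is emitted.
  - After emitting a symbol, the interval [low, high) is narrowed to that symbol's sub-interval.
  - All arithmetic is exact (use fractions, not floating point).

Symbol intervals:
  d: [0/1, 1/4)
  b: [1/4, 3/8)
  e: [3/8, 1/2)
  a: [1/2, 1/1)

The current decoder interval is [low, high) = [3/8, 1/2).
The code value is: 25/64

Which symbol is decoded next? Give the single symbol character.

Answer: d

Derivation:
Interval width = high − low = 1/2 − 3/8 = 1/8
Scaled code = (code − low) / width = (25/64 − 3/8) / 1/8 = 1/8
  d: [0/1, 1/4) ← scaled code falls here ✓
  b: [1/4, 3/8) 
  e: [3/8, 1/2) 
  a: [1/2, 1/1) 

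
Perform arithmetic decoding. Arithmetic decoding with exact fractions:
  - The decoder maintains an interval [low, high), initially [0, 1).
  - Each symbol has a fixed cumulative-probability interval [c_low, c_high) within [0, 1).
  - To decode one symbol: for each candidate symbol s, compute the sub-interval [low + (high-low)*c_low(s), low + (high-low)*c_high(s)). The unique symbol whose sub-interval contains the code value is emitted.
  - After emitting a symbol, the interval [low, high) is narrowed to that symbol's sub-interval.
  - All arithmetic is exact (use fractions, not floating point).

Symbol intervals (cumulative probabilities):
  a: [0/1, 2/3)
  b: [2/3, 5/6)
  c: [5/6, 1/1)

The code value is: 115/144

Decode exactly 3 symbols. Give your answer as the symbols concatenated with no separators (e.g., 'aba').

Step 1: interval [0/1, 1/1), width = 1/1 - 0/1 = 1/1
  'a': [0/1 + 1/1*0/1, 0/1 + 1/1*2/3) = [0/1, 2/3)
  'b': [0/1 + 1/1*2/3, 0/1 + 1/1*5/6) = [2/3, 5/6) <- contains code 115/144
  'c': [0/1 + 1/1*5/6, 0/1 + 1/1*1/1) = [5/6, 1/1)
  emit 'b', narrow to [2/3, 5/6)
Step 2: interval [2/3, 5/6), width = 5/6 - 2/3 = 1/6
  'a': [2/3 + 1/6*0/1, 2/3 + 1/6*2/3) = [2/3, 7/9)
  'b': [2/3 + 1/6*2/3, 2/3 + 1/6*5/6) = [7/9, 29/36) <- contains code 115/144
  'c': [2/3 + 1/6*5/6, 2/3 + 1/6*1/1) = [29/36, 5/6)
  emit 'b', narrow to [7/9, 29/36)
Step 3: interval [7/9, 29/36), width = 29/36 - 7/9 = 1/36
  'a': [7/9 + 1/36*0/1, 7/9 + 1/36*2/3) = [7/9, 43/54)
  'b': [7/9 + 1/36*2/3, 7/9 + 1/36*5/6) = [43/54, 173/216) <- contains code 115/144
  'c': [7/9 + 1/36*5/6, 7/9 + 1/36*1/1) = [173/216, 29/36)
  emit 'b', narrow to [43/54, 173/216)

Answer: bbb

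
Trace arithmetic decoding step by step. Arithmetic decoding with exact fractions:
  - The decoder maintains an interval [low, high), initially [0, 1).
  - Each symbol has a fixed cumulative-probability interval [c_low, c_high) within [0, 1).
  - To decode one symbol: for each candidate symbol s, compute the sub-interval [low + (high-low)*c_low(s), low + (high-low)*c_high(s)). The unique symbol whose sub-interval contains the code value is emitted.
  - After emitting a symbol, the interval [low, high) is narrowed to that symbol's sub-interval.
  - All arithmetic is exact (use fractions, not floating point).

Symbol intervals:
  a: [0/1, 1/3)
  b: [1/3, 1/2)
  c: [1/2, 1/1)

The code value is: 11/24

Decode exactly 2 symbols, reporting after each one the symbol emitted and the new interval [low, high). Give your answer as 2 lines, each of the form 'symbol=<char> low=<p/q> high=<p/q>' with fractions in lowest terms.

Answer: symbol=b low=1/3 high=1/2
symbol=c low=5/12 high=1/2

Derivation:
Step 1: interval [0/1, 1/1), width = 1/1 - 0/1 = 1/1
  'a': [0/1 + 1/1*0/1, 0/1 + 1/1*1/3) = [0/1, 1/3)
  'b': [0/1 + 1/1*1/3, 0/1 + 1/1*1/2) = [1/3, 1/2) <- contains code 11/24
  'c': [0/1 + 1/1*1/2, 0/1 + 1/1*1/1) = [1/2, 1/1)
  emit 'b', narrow to [1/3, 1/2)
Step 2: interval [1/3, 1/2), width = 1/2 - 1/3 = 1/6
  'a': [1/3 + 1/6*0/1, 1/3 + 1/6*1/3) = [1/3, 7/18)
  'b': [1/3 + 1/6*1/3, 1/3 + 1/6*1/2) = [7/18, 5/12)
  'c': [1/3 + 1/6*1/2, 1/3 + 1/6*1/1) = [5/12, 1/2) <- contains code 11/24
  emit 'c', narrow to [5/12, 1/2)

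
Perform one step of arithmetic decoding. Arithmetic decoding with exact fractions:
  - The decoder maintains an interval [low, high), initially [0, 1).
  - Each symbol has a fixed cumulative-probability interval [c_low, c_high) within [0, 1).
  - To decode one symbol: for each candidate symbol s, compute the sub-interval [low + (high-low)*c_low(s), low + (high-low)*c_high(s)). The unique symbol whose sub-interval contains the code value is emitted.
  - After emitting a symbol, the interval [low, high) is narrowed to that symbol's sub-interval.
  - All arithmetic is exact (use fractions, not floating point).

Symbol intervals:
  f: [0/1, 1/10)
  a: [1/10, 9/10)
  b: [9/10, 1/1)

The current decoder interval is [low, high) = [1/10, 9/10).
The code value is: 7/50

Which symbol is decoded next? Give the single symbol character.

Interval width = high − low = 9/10 − 1/10 = 4/5
Scaled code = (code − low) / width = (7/50 − 1/10) / 4/5 = 1/20
  f: [0/1, 1/10) ← scaled code falls here ✓
  a: [1/10, 9/10) 
  b: [9/10, 1/1) 

Answer: f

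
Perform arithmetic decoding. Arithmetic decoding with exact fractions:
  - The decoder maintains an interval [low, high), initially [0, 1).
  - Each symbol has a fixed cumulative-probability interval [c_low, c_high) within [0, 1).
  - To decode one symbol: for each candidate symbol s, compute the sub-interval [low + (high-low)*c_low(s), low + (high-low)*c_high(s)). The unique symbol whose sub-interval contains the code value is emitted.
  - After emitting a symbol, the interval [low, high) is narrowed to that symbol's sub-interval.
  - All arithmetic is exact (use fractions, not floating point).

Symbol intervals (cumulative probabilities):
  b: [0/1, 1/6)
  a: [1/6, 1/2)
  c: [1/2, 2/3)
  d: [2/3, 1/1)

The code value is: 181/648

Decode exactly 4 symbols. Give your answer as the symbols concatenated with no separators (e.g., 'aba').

Answer: aacb

Derivation:
Step 1: interval [0/1, 1/1), width = 1/1 - 0/1 = 1/1
  'b': [0/1 + 1/1*0/1, 0/1 + 1/1*1/6) = [0/1, 1/6)
  'a': [0/1 + 1/1*1/6, 0/1 + 1/1*1/2) = [1/6, 1/2) <- contains code 181/648
  'c': [0/1 + 1/1*1/2, 0/1 + 1/1*2/3) = [1/2, 2/3)
  'd': [0/1 + 1/1*2/3, 0/1 + 1/1*1/1) = [2/3, 1/1)
  emit 'a', narrow to [1/6, 1/2)
Step 2: interval [1/6, 1/2), width = 1/2 - 1/6 = 1/3
  'b': [1/6 + 1/3*0/1, 1/6 + 1/3*1/6) = [1/6, 2/9)
  'a': [1/6 + 1/3*1/6, 1/6 + 1/3*1/2) = [2/9, 1/3) <- contains code 181/648
  'c': [1/6 + 1/3*1/2, 1/6 + 1/3*2/3) = [1/3, 7/18)
  'd': [1/6 + 1/3*2/3, 1/6 + 1/3*1/1) = [7/18, 1/2)
  emit 'a', narrow to [2/9, 1/3)
Step 3: interval [2/9, 1/3), width = 1/3 - 2/9 = 1/9
  'b': [2/9 + 1/9*0/1, 2/9 + 1/9*1/6) = [2/9, 13/54)
  'a': [2/9 + 1/9*1/6, 2/9 + 1/9*1/2) = [13/54, 5/18)
  'c': [2/9 + 1/9*1/2, 2/9 + 1/9*2/3) = [5/18, 8/27) <- contains code 181/648
  'd': [2/9 + 1/9*2/3, 2/9 + 1/9*1/1) = [8/27, 1/3)
  emit 'c', narrow to [5/18, 8/27)
Step 4: interval [5/18, 8/27), width = 8/27 - 5/18 = 1/54
  'b': [5/18 + 1/54*0/1, 5/18 + 1/54*1/6) = [5/18, 91/324) <- contains code 181/648
  'a': [5/18 + 1/54*1/6, 5/18 + 1/54*1/2) = [91/324, 31/108)
  'c': [5/18 + 1/54*1/2, 5/18 + 1/54*2/3) = [31/108, 47/162)
  'd': [5/18 + 1/54*2/3, 5/18 + 1/54*1/1) = [47/162, 8/27)
  emit 'b', narrow to [5/18, 91/324)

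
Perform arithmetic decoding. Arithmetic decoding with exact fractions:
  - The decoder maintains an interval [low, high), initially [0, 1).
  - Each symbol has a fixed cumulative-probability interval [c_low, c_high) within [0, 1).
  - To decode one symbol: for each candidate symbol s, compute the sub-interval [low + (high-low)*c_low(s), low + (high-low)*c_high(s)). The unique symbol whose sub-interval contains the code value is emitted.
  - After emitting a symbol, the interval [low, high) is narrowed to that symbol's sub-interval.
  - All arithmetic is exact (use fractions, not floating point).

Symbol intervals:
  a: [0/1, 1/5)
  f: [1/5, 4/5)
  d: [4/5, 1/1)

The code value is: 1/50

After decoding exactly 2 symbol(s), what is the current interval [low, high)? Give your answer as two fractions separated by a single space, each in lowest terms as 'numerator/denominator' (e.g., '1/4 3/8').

Answer: 0/1 1/25

Derivation:
Step 1: interval [0/1, 1/1), width = 1/1 - 0/1 = 1/1
  'a': [0/1 + 1/1*0/1, 0/1 + 1/1*1/5) = [0/1, 1/5) <- contains code 1/50
  'f': [0/1 + 1/1*1/5, 0/1 + 1/1*4/5) = [1/5, 4/5)
  'd': [0/1 + 1/1*4/5, 0/1 + 1/1*1/1) = [4/5, 1/1)
  emit 'a', narrow to [0/1, 1/5)
Step 2: interval [0/1, 1/5), width = 1/5 - 0/1 = 1/5
  'a': [0/1 + 1/5*0/1, 0/1 + 1/5*1/5) = [0/1, 1/25) <- contains code 1/50
  'f': [0/1 + 1/5*1/5, 0/1 + 1/5*4/5) = [1/25, 4/25)
  'd': [0/1 + 1/5*4/5, 0/1 + 1/5*1/1) = [4/25, 1/5)
  emit 'a', narrow to [0/1, 1/25)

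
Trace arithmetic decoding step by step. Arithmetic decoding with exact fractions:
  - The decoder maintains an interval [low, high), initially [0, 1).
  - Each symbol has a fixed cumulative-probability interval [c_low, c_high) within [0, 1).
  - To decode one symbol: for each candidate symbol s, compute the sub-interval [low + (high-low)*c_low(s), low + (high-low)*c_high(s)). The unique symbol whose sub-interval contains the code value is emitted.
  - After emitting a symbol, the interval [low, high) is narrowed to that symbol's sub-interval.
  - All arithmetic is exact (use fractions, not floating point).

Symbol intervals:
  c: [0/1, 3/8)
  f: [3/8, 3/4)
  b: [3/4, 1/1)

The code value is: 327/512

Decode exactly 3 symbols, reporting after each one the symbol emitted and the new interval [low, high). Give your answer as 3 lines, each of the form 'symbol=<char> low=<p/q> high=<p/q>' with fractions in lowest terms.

Step 1: interval [0/1, 1/1), width = 1/1 - 0/1 = 1/1
  'c': [0/1 + 1/1*0/1, 0/1 + 1/1*3/8) = [0/1, 3/8)
  'f': [0/1 + 1/1*3/8, 0/1 + 1/1*3/4) = [3/8, 3/4) <- contains code 327/512
  'b': [0/1 + 1/1*3/4, 0/1 + 1/1*1/1) = [3/4, 1/1)
  emit 'f', narrow to [3/8, 3/4)
Step 2: interval [3/8, 3/4), width = 3/4 - 3/8 = 3/8
  'c': [3/8 + 3/8*0/1, 3/8 + 3/8*3/8) = [3/8, 33/64)
  'f': [3/8 + 3/8*3/8, 3/8 + 3/8*3/4) = [33/64, 21/32) <- contains code 327/512
  'b': [3/8 + 3/8*3/4, 3/8 + 3/8*1/1) = [21/32, 3/4)
  emit 'f', narrow to [33/64, 21/32)
Step 3: interval [33/64, 21/32), width = 21/32 - 33/64 = 9/64
  'c': [33/64 + 9/64*0/1, 33/64 + 9/64*3/8) = [33/64, 291/512)
  'f': [33/64 + 9/64*3/8, 33/64 + 9/64*3/4) = [291/512, 159/256)
  'b': [33/64 + 9/64*3/4, 33/64 + 9/64*1/1) = [159/256, 21/32) <- contains code 327/512
  emit 'b', narrow to [159/256, 21/32)

Answer: symbol=f low=3/8 high=3/4
symbol=f low=33/64 high=21/32
symbol=b low=159/256 high=21/32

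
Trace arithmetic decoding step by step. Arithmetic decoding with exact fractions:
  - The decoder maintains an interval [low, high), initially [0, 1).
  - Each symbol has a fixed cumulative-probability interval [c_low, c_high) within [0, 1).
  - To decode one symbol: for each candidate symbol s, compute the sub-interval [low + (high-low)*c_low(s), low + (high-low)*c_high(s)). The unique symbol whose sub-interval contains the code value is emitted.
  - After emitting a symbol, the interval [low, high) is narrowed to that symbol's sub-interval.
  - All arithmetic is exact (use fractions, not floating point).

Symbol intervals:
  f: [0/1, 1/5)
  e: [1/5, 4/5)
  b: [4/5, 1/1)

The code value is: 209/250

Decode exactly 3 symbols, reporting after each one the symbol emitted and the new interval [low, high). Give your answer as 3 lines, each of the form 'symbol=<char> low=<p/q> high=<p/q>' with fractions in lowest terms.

Answer: symbol=b low=4/5 high=1/1
symbol=f low=4/5 high=21/25
symbol=b low=104/125 high=21/25

Derivation:
Step 1: interval [0/1, 1/1), width = 1/1 - 0/1 = 1/1
  'f': [0/1 + 1/1*0/1, 0/1 + 1/1*1/5) = [0/1, 1/5)
  'e': [0/1 + 1/1*1/5, 0/1 + 1/1*4/5) = [1/5, 4/5)
  'b': [0/1 + 1/1*4/5, 0/1 + 1/1*1/1) = [4/5, 1/1) <- contains code 209/250
  emit 'b', narrow to [4/5, 1/1)
Step 2: interval [4/5, 1/1), width = 1/1 - 4/5 = 1/5
  'f': [4/5 + 1/5*0/1, 4/5 + 1/5*1/5) = [4/5, 21/25) <- contains code 209/250
  'e': [4/5 + 1/5*1/5, 4/5 + 1/5*4/5) = [21/25, 24/25)
  'b': [4/5 + 1/5*4/5, 4/5 + 1/5*1/1) = [24/25, 1/1)
  emit 'f', narrow to [4/5, 21/25)
Step 3: interval [4/5, 21/25), width = 21/25 - 4/5 = 1/25
  'f': [4/5 + 1/25*0/1, 4/5 + 1/25*1/5) = [4/5, 101/125)
  'e': [4/5 + 1/25*1/5, 4/5 + 1/25*4/5) = [101/125, 104/125)
  'b': [4/5 + 1/25*4/5, 4/5 + 1/25*1/1) = [104/125, 21/25) <- contains code 209/250
  emit 'b', narrow to [104/125, 21/25)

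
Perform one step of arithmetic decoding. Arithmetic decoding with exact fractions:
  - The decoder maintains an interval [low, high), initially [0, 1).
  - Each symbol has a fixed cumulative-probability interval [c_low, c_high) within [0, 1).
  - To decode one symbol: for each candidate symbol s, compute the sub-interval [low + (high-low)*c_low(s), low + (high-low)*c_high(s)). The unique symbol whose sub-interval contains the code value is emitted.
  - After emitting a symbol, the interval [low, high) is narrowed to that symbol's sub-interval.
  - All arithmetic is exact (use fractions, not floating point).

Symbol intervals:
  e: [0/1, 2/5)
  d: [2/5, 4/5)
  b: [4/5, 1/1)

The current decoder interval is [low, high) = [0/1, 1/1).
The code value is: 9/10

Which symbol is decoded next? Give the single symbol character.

Interval width = high − low = 1/1 − 0/1 = 1/1
Scaled code = (code − low) / width = (9/10 − 0/1) / 1/1 = 9/10
  e: [0/1, 2/5) 
  d: [2/5, 4/5) 
  b: [4/5, 1/1) ← scaled code falls here ✓

Answer: b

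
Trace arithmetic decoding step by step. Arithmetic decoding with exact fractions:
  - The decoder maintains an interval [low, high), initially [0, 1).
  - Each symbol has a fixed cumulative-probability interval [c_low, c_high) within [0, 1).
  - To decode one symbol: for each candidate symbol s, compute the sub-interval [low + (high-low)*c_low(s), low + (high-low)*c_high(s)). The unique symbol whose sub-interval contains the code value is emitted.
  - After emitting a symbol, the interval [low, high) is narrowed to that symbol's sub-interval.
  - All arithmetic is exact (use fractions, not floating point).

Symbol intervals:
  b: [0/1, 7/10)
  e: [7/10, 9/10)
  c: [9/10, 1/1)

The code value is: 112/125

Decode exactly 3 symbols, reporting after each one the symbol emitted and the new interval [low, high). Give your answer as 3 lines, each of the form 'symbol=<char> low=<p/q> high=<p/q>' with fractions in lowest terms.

Answer: symbol=e low=7/10 high=9/10
symbol=c low=22/25 high=9/10
symbol=e low=447/500 high=449/500

Derivation:
Step 1: interval [0/1, 1/1), width = 1/1 - 0/1 = 1/1
  'b': [0/1 + 1/1*0/1, 0/1 + 1/1*7/10) = [0/1, 7/10)
  'e': [0/1 + 1/1*7/10, 0/1 + 1/1*9/10) = [7/10, 9/10) <- contains code 112/125
  'c': [0/1 + 1/1*9/10, 0/1 + 1/1*1/1) = [9/10, 1/1)
  emit 'e', narrow to [7/10, 9/10)
Step 2: interval [7/10, 9/10), width = 9/10 - 7/10 = 1/5
  'b': [7/10 + 1/5*0/1, 7/10 + 1/5*7/10) = [7/10, 21/25)
  'e': [7/10 + 1/5*7/10, 7/10 + 1/5*9/10) = [21/25, 22/25)
  'c': [7/10 + 1/5*9/10, 7/10 + 1/5*1/1) = [22/25, 9/10) <- contains code 112/125
  emit 'c', narrow to [22/25, 9/10)
Step 3: interval [22/25, 9/10), width = 9/10 - 22/25 = 1/50
  'b': [22/25 + 1/50*0/1, 22/25 + 1/50*7/10) = [22/25, 447/500)
  'e': [22/25 + 1/50*7/10, 22/25 + 1/50*9/10) = [447/500, 449/500) <- contains code 112/125
  'c': [22/25 + 1/50*9/10, 22/25 + 1/50*1/1) = [449/500, 9/10)
  emit 'e', narrow to [447/500, 449/500)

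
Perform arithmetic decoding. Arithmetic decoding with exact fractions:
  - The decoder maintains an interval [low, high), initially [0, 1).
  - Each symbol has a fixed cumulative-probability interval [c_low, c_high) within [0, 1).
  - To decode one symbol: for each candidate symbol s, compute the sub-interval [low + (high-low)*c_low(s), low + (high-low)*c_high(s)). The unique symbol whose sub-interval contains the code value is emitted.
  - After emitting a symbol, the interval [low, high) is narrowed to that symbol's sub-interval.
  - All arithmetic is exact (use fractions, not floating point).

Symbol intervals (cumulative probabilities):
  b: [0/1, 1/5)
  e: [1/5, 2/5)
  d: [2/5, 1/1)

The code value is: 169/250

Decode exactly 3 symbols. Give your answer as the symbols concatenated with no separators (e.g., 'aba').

Answer: ddb

Derivation:
Step 1: interval [0/1, 1/1), width = 1/1 - 0/1 = 1/1
  'b': [0/1 + 1/1*0/1, 0/1 + 1/1*1/5) = [0/1, 1/5)
  'e': [0/1 + 1/1*1/5, 0/1 + 1/1*2/5) = [1/5, 2/5)
  'd': [0/1 + 1/1*2/5, 0/1 + 1/1*1/1) = [2/5, 1/1) <- contains code 169/250
  emit 'd', narrow to [2/5, 1/1)
Step 2: interval [2/5, 1/1), width = 1/1 - 2/5 = 3/5
  'b': [2/5 + 3/5*0/1, 2/5 + 3/5*1/5) = [2/5, 13/25)
  'e': [2/5 + 3/5*1/5, 2/5 + 3/5*2/5) = [13/25, 16/25)
  'd': [2/5 + 3/5*2/5, 2/5 + 3/5*1/1) = [16/25, 1/1) <- contains code 169/250
  emit 'd', narrow to [16/25, 1/1)
Step 3: interval [16/25, 1/1), width = 1/1 - 16/25 = 9/25
  'b': [16/25 + 9/25*0/1, 16/25 + 9/25*1/5) = [16/25, 89/125) <- contains code 169/250
  'e': [16/25 + 9/25*1/5, 16/25 + 9/25*2/5) = [89/125, 98/125)
  'd': [16/25 + 9/25*2/5, 16/25 + 9/25*1/1) = [98/125, 1/1)
  emit 'b', narrow to [16/25, 89/125)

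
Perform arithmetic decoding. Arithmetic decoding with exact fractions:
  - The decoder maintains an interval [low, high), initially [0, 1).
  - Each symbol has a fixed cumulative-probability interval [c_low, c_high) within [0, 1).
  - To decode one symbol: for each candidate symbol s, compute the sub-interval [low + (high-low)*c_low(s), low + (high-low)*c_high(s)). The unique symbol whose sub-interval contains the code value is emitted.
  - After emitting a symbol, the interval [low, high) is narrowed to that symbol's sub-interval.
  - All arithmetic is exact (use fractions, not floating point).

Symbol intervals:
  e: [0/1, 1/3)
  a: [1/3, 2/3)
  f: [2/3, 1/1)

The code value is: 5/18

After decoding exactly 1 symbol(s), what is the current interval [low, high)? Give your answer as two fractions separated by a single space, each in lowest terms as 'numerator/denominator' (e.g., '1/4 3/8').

Step 1: interval [0/1, 1/1), width = 1/1 - 0/1 = 1/1
  'e': [0/1 + 1/1*0/1, 0/1 + 1/1*1/3) = [0/1, 1/3) <- contains code 5/18
  'a': [0/1 + 1/1*1/3, 0/1 + 1/1*2/3) = [1/3, 2/3)
  'f': [0/1 + 1/1*2/3, 0/1 + 1/1*1/1) = [2/3, 1/1)
  emit 'e', narrow to [0/1, 1/3)

Answer: 0/1 1/3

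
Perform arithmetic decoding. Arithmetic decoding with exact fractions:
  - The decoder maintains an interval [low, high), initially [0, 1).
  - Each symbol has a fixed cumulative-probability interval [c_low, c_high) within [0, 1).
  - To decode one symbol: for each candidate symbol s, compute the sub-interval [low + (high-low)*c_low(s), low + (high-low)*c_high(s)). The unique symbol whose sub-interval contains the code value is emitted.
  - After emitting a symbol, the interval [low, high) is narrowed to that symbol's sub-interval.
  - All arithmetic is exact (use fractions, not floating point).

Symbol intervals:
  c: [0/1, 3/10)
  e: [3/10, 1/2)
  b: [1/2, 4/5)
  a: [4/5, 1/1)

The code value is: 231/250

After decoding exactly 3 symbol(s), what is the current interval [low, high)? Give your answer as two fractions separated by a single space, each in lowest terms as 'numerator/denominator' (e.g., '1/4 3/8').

Step 1: interval [0/1, 1/1), width = 1/1 - 0/1 = 1/1
  'c': [0/1 + 1/1*0/1, 0/1 + 1/1*3/10) = [0/1, 3/10)
  'e': [0/1 + 1/1*3/10, 0/1 + 1/1*1/2) = [3/10, 1/2)
  'b': [0/1 + 1/1*1/2, 0/1 + 1/1*4/5) = [1/2, 4/5)
  'a': [0/1 + 1/1*4/5, 0/1 + 1/1*1/1) = [4/5, 1/1) <- contains code 231/250
  emit 'a', narrow to [4/5, 1/1)
Step 2: interval [4/5, 1/1), width = 1/1 - 4/5 = 1/5
  'c': [4/5 + 1/5*0/1, 4/5 + 1/5*3/10) = [4/5, 43/50)
  'e': [4/5 + 1/5*3/10, 4/5 + 1/5*1/2) = [43/50, 9/10)
  'b': [4/5 + 1/5*1/2, 4/5 + 1/5*4/5) = [9/10, 24/25) <- contains code 231/250
  'a': [4/5 + 1/5*4/5, 4/5 + 1/5*1/1) = [24/25, 1/1)
  emit 'b', narrow to [9/10, 24/25)
Step 3: interval [9/10, 24/25), width = 24/25 - 9/10 = 3/50
  'c': [9/10 + 3/50*0/1, 9/10 + 3/50*3/10) = [9/10, 459/500)
  'e': [9/10 + 3/50*3/10, 9/10 + 3/50*1/2) = [459/500, 93/100) <- contains code 231/250
  'b': [9/10 + 3/50*1/2, 9/10 + 3/50*4/5) = [93/100, 237/250)
  'a': [9/10 + 3/50*4/5, 9/10 + 3/50*1/1) = [237/250, 24/25)
  emit 'e', narrow to [459/500, 93/100)

Answer: 459/500 93/100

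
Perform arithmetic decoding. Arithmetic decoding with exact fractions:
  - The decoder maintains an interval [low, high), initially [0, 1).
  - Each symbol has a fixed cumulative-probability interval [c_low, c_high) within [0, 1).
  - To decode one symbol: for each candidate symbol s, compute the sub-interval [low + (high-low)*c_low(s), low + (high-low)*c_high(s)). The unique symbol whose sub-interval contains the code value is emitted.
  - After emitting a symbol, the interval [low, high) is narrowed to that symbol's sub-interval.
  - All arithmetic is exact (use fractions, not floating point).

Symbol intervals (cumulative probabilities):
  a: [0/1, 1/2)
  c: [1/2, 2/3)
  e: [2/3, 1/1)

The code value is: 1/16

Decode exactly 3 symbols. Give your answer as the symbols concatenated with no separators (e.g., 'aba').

Step 1: interval [0/1, 1/1), width = 1/1 - 0/1 = 1/1
  'a': [0/1 + 1/1*0/1, 0/1 + 1/1*1/2) = [0/1, 1/2) <- contains code 1/16
  'c': [0/1 + 1/1*1/2, 0/1 + 1/1*2/3) = [1/2, 2/3)
  'e': [0/1 + 1/1*2/3, 0/1 + 1/1*1/1) = [2/3, 1/1)
  emit 'a', narrow to [0/1, 1/2)
Step 2: interval [0/1, 1/2), width = 1/2 - 0/1 = 1/2
  'a': [0/1 + 1/2*0/1, 0/1 + 1/2*1/2) = [0/1, 1/4) <- contains code 1/16
  'c': [0/1 + 1/2*1/2, 0/1 + 1/2*2/3) = [1/4, 1/3)
  'e': [0/1 + 1/2*2/3, 0/1 + 1/2*1/1) = [1/3, 1/2)
  emit 'a', narrow to [0/1, 1/4)
Step 3: interval [0/1, 1/4), width = 1/4 - 0/1 = 1/4
  'a': [0/1 + 1/4*0/1, 0/1 + 1/4*1/2) = [0/1, 1/8) <- contains code 1/16
  'c': [0/1 + 1/4*1/2, 0/1 + 1/4*2/3) = [1/8, 1/6)
  'e': [0/1 + 1/4*2/3, 0/1 + 1/4*1/1) = [1/6, 1/4)
  emit 'a', narrow to [0/1, 1/8)

Answer: aaa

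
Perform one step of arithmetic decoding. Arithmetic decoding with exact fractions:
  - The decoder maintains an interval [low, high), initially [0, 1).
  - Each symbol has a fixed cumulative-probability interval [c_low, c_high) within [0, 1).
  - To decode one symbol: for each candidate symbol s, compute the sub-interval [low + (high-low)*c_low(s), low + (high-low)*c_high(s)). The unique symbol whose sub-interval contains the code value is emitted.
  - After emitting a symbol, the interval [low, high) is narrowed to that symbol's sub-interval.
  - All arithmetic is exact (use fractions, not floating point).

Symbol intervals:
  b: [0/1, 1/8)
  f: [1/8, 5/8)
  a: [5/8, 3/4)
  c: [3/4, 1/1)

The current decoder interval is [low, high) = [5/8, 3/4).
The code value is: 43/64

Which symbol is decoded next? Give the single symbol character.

Answer: f

Derivation:
Interval width = high − low = 3/4 − 5/8 = 1/8
Scaled code = (code − low) / width = (43/64 − 5/8) / 1/8 = 3/8
  b: [0/1, 1/8) 
  f: [1/8, 5/8) ← scaled code falls here ✓
  a: [5/8, 3/4) 
  c: [3/4, 1/1) 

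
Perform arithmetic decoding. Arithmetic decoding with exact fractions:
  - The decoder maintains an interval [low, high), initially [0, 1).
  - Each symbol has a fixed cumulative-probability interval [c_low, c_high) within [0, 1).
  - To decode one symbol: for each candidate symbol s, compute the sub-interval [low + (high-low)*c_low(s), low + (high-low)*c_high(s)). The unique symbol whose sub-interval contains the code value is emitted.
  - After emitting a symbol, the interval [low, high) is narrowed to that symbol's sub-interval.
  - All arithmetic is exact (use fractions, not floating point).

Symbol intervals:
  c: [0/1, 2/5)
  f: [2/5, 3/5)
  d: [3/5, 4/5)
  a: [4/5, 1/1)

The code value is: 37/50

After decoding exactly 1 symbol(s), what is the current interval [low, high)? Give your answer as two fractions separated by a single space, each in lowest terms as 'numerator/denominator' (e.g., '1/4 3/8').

Answer: 3/5 4/5

Derivation:
Step 1: interval [0/1, 1/1), width = 1/1 - 0/1 = 1/1
  'c': [0/1 + 1/1*0/1, 0/1 + 1/1*2/5) = [0/1, 2/5)
  'f': [0/1 + 1/1*2/5, 0/1 + 1/1*3/5) = [2/5, 3/5)
  'd': [0/1 + 1/1*3/5, 0/1 + 1/1*4/5) = [3/5, 4/5) <- contains code 37/50
  'a': [0/1 + 1/1*4/5, 0/1 + 1/1*1/1) = [4/5, 1/1)
  emit 'd', narrow to [3/5, 4/5)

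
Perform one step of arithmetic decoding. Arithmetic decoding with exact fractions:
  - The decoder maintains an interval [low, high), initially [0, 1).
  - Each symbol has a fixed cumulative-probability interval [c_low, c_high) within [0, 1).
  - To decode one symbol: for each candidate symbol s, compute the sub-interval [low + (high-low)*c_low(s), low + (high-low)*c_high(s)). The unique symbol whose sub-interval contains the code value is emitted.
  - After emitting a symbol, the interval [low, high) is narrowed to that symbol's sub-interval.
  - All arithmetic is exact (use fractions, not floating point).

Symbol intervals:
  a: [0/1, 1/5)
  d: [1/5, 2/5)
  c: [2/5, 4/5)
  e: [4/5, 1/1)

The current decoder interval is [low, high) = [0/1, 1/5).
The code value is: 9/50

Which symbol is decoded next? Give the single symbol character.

Interval width = high − low = 1/5 − 0/1 = 1/5
Scaled code = (code − low) / width = (9/50 − 0/1) / 1/5 = 9/10
  a: [0/1, 1/5) 
  d: [1/5, 2/5) 
  c: [2/5, 4/5) 
  e: [4/5, 1/1) ← scaled code falls here ✓

Answer: e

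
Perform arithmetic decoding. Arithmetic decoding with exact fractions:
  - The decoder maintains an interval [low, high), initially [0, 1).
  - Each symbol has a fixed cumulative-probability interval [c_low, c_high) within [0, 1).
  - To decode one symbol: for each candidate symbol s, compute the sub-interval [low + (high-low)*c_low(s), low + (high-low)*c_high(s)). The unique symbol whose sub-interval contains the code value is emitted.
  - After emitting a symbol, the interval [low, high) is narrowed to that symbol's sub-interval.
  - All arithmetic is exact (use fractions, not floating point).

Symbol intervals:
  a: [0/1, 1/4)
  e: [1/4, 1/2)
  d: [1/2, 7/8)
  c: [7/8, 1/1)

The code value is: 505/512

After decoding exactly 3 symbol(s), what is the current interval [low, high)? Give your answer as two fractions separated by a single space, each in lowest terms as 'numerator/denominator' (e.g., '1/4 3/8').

Answer: 63/64 253/256

Derivation:
Step 1: interval [0/1, 1/1), width = 1/1 - 0/1 = 1/1
  'a': [0/1 + 1/1*0/1, 0/1 + 1/1*1/4) = [0/1, 1/4)
  'e': [0/1 + 1/1*1/4, 0/1 + 1/1*1/2) = [1/4, 1/2)
  'd': [0/1 + 1/1*1/2, 0/1 + 1/1*7/8) = [1/2, 7/8)
  'c': [0/1 + 1/1*7/8, 0/1 + 1/1*1/1) = [7/8, 1/1) <- contains code 505/512
  emit 'c', narrow to [7/8, 1/1)
Step 2: interval [7/8, 1/1), width = 1/1 - 7/8 = 1/8
  'a': [7/8 + 1/8*0/1, 7/8 + 1/8*1/4) = [7/8, 29/32)
  'e': [7/8 + 1/8*1/4, 7/8 + 1/8*1/2) = [29/32, 15/16)
  'd': [7/8 + 1/8*1/2, 7/8 + 1/8*7/8) = [15/16, 63/64)
  'c': [7/8 + 1/8*7/8, 7/8 + 1/8*1/1) = [63/64, 1/1) <- contains code 505/512
  emit 'c', narrow to [63/64, 1/1)
Step 3: interval [63/64, 1/1), width = 1/1 - 63/64 = 1/64
  'a': [63/64 + 1/64*0/1, 63/64 + 1/64*1/4) = [63/64, 253/256) <- contains code 505/512
  'e': [63/64 + 1/64*1/4, 63/64 + 1/64*1/2) = [253/256, 127/128)
  'd': [63/64 + 1/64*1/2, 63/64 + 1/64*7/8) = [127/128, 511/512)
  'c': [63/64 + 1/64*7/8, 63/64 + 1/64*1/1) = [511/512, 1/1)
  emit 'a', narrow to [63/64, 253/256)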